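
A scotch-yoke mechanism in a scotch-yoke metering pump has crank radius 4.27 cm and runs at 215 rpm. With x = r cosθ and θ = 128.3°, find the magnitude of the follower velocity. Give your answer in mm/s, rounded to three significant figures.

ω = 22.51 rad/s (from 215 rpm).
x = r cosθ ⇒ ẋ = −rω sinθ.
|v| = rω|sinθ| = 0.0427·22.51·|sin 128.3°| = 0.75447 m/s = 754.47 mm/s.

754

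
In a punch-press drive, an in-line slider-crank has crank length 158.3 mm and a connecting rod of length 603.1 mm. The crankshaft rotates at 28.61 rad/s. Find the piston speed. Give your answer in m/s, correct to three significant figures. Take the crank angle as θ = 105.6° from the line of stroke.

4.04

ω = 28.61 rad/s
For an in-line slider-crank, x = r cosθ + √(L² − r² sin²θ), so v = −rω sinθ·[1 + r cosθ/√(L² − r² sin²θ)].
With r = 0.1583 m, L = 0.6031 m, θ = 105.6°: √(L² − r² sin²θ) = 0.58351 m.
v = −0.1583·28.61·0.96316·[1 + 0.1583·-0.26892/0.58351] = -4.0439 m/s.
|v| = 4.0439 m/s.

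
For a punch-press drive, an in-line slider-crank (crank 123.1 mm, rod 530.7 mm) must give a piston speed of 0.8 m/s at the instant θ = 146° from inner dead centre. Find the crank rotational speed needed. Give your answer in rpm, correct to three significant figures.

138

For an in-line slider-crank, |v_piston| = rω|sinθ|·[1 + r cosθ/√(L² − r² sin²θ)].
With r = 0.1231 m, L = 0.5307 m, θ = 146°: the bracketed kinematic factor |dx/dθ| = 0.055486 m.
ω = v/|dx/dθ| = 0.8/0.055486 = 14.418 rad/s.
N = 60ω/(2π) = 137.68 rpm.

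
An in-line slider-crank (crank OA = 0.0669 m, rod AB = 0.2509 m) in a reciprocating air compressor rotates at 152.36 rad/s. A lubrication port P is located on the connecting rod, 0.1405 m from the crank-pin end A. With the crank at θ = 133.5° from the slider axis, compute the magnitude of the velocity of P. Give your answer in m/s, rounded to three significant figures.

ω = 152.4 rad/s.  Crank-pin speed |V_A| = rω = 10.193 m/s, perpendicular to OA.
Rod angle: sinφ = −(r/L) sinθ ⇒ φ = -11.152°; ω_rod = −rω cosθ/√(L²−r²sin²θ) = +28.503 rad/s.
V_P = V_A + ω_rod × AP, with AP = 0.1405 m along the rod.
Components: V_Px = −rω sinθ − a·ω_rod·sinφ = -6.6191 m/s;  V_Py = rω cosθ + a·ω_rod·cosφ = -3.0873 m/s.
|V_P| = √(V_Px² + V_Py²) = 7.3037 m/s.

7.30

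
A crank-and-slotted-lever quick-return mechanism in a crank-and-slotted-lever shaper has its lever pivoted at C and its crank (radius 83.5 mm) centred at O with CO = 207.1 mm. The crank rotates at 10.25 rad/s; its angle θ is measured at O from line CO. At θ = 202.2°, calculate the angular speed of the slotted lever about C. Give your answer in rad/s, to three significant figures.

5.19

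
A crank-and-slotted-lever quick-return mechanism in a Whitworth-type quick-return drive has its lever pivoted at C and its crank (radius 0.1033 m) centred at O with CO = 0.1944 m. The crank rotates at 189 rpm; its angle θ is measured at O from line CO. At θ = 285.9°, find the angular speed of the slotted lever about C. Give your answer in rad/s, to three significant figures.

5.38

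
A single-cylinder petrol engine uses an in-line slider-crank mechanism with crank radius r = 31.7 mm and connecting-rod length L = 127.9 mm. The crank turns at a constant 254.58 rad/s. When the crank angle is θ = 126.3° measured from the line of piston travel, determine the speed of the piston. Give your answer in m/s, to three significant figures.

ω = 254.6 rad/s
For an in-line slider-crank, x = r cosθ + √(L² − r² sin²θ), so v = −rω sinθ·[1 + r cosθ/√(L² − r² sin²θ)].
With r = 0.0317 m, L = 0.1279 m, θ = 126.3°: √(L² − r² sin²θ) = 0.12532 m.
v = −0.0317·254.6·0.80593·[1 + 0.0317·-0.59201/0.12532] = -5.53 m/s.
|v| = 5.53 m/s.

5.53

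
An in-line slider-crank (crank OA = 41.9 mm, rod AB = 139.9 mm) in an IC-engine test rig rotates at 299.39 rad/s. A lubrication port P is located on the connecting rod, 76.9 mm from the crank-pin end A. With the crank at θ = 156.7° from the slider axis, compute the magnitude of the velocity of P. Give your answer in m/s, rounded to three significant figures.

ω = 299.4 rad/s.  Crank-pin speed |V_A| = rω = 12.544 m/s, perpendicular to OA.
Rod angle: sinφ = −(r/L) sinθ ⇒ φ = -6.804°; ω_rod = −rω cosθ/√(L²−r²sin²θ) = +82.939 rad/s.
V_P = V_A + ω_rod × AP, with AP = 0.0769 m along the rod.
Components: V_Px = −rω sinθ − a·ω_rod·sinφ = -4.2063 m/s;  V_Py = rω cosθ + a·ω_rod·cosφ = -5.1883 m/s.
|V_P| = √(V_Px² + V_Py²) = 6.6792 m/s.

6.68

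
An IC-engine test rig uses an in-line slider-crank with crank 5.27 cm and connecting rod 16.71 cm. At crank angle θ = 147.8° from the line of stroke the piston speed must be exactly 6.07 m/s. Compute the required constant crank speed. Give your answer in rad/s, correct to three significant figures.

296

For an in-line slider-crank, |v_piston| = rω|sinθ|·[1 + r cosθ/√(L² − r² sin²θ)].
With r = 0.0527 m, L = 0.1671 m, θ = 147.8°: the bracketed kinematic factor |dx/dθ| = 0.02048 m.
ω = v/|dx/dθ| = 6.07/0.02048 = 296.39 rad/s.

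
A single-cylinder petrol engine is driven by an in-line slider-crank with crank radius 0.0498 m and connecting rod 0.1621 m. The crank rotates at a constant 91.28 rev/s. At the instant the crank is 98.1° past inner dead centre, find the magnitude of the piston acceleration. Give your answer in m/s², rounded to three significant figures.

ω = 2π·91.3 = 573.5 rad/s
x(θ) = r cosθ + √(L² − r² sin²θ); with ω constant, a = ω²·d²x/dθ².
d²x/dθ² = −r cosθ − r²(cos2θ)/√u − r⁴ sin²2θ/(4u^{3/2}),  u = L² − r² sin²θ = 0.0238456 m².
Substituting r = 0.0498 m, L = 0.1621 m, θ = 98.1°: d²x/dθ² = +0.022407 m.
a = ω²·d²x/dθ² = (573.5)²·(+0.022407) = +7370.5 m/s²;  |a| = 7370.5 m/s².

7370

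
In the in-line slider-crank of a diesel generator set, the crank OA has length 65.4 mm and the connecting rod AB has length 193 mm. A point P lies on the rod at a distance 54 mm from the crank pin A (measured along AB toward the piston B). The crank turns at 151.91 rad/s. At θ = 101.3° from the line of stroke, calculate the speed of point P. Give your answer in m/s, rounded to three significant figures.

9.65

ω = 151.9 rad/s.  Crank-pin speed |V_A| = rω = 9.9349 m/s, perpendicular to OA.
Rod angle: sinφ = −(r/L) sinθ ⇒ φ = -19.408°; ω_rod = −rω cosθ/√(L²−r²sin²θ) = +10.694 rad/s.
V_P = V_A + ω_rod × AP, with AP = 0.054 m along the rod.
Components: V_Px = −rω sinθ − a·ω_rod·sinφ = -9.5504 m/s;  V_Py = rω cosθ + a·ω_rod·cosφ = -1.402 m/s.
|V_P| = √(V_Px² + V_Py²) = 9.6528 m/s.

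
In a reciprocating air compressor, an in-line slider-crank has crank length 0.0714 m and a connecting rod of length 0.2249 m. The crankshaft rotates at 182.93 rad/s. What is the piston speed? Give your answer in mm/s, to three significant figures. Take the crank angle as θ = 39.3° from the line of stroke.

ω = 182.9 rad/s
For an in-line slider-crank, x = r cosθ + √(L² − r² sin²θ), so v = −rω sinθ·[1 + r cosθ/√(L² − r² sin²θ)].
With r = 0.0714 m, L = 0.2249 m, θ = 39.3°: √(L² − r² sin²θ) = 0.22031 m.
v = −0.0714·182.9·0.63338·[1 + 0.0714·0.77384/0.22031] = -10.347 m/s.
|v| = 10.347 m/s = 10347 mm/s.

10300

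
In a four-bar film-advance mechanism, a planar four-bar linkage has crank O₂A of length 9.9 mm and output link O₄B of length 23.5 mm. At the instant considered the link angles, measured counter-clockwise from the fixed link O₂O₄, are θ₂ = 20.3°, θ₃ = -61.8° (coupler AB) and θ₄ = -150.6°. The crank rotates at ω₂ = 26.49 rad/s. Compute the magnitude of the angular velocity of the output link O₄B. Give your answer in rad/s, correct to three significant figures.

ω₂ = 26.49 rad/s
Differentiating the loop-closure r₂e^{iθ₂}+r₃e^{iθ₃}=r₁+r₄e^{iθ₄} gives r₂ω₂e^{iθ₂}+r₃ω₃e^{iθ₃}=r₄ω₄e^{iθ₄}.
Eliminating the other unknown: ω₄ = r₂ω₂ sin(θ₂−θ₃) / [r₄ sin(θ₄−θ₃)].
Numerator sine = +0.99051; denominator sine = -0.99978.
Result = 0.0099·26.49·(+0.99051) / (0.0235·(-0.99978)) = -11.056 rad/s; magnitude 11.056 rad/s.

11.1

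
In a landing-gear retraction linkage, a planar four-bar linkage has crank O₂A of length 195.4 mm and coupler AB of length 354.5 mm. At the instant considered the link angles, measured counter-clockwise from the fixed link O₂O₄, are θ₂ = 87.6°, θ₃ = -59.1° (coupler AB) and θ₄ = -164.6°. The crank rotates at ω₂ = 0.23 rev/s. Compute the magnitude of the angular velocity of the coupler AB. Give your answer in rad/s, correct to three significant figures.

0.787

ω₂ = 1.445 rad/s (from 0.23 rev/s).
Differentiating the loop-closure r₂e^{iθ₂}+r₃e^{iθ₃}=r₁+r₄e^{iθ₄} gives r₂ω₂e^{iθ₂}+r₃ω₃e^{iθ₃}=r₄ω₄e^{iθ₄}.
Eliminating the other unknown: ω₃ = r₂ω₂ sin(θ₄−θ₂) / [r₃ sin(θ₃−θ₄)].
Numerator sine = +0.95213; denominator sine = +0.96363.
Result = 0.1954·1.445·(+0.95213) / (0.3545·(+0.96363)) = +0.78705 rad/s; magnitude 0.78705 rad/s.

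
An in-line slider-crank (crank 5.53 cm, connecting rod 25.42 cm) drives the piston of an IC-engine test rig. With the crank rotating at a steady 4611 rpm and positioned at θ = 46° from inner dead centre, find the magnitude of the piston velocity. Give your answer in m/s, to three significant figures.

22.1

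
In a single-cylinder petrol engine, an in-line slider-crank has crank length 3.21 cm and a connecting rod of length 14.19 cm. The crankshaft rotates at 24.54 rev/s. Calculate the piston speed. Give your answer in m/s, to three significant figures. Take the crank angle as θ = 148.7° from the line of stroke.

2.07

ω = 2π·24.5 = 154.2 rad/s
For an in-line slider-crank, x = r cosθ + √(L² − r² sin²θ), so v = −rω sinθ·[1 + r cosθ/√(L² − r² sin²θ)].
With r = 0.0321 m, L = 0.1419 m, θ = 148.7°: √(L² − r² sin²θ) = 0.14092 m.
v = −0.0321·154.2·0.51952·[1 + 0.0321·-0.85446/0.14092] = -2.0709 m/s.
|v| = 2.0709 m/s.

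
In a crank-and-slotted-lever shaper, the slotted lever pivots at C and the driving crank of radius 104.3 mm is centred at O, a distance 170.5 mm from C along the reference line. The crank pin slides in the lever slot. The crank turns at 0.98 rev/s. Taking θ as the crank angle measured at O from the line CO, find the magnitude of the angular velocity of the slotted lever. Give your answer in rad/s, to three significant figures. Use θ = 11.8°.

ω = 6.158 rad/s (from 0.98 rev/s).
Crank pin A relative to C: A = (d + r cosθ, r sinθ); lever angle φ = atan2(r sinθ, d + r cosθ).
Differentiating tanφ: φ̇ = rω(d cosθ + r)/(d² + r² + 2dr cosθ).
d² + r² + 2dr cosθ = |CA|² = 0.0747634 m²;  d cosθ + r = +0.2712 m.
|ω_lever| = |0.1043·6.158·+0.2712| / 0.0747634 = 2.3296 rad/s.

2.33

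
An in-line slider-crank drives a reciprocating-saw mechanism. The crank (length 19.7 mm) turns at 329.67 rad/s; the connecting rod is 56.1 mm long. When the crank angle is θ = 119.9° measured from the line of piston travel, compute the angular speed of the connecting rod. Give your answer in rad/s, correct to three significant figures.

ω = 329.7 rad/s
The rod makes angle φ with the slider axis where L sinφ = r sinθ; differentiating, L cosφ·φ̇ = r ω cosθ.
L cosφ = √(L² − r² sin²θ) = 0.053437 m.
|ω_rod| = r ω |cosθ| / √(L² − r² sin²θ) = 0.0197·329.7·0.49849/0.053437 = 60.584 rad/s.

60.6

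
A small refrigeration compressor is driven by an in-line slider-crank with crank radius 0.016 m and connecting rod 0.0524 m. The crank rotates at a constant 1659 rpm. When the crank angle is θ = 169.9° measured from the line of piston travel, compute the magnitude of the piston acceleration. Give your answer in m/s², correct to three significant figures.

336

ω = 2π·1659/60 = 173.7 rad/s
x(θ) = r cosθ + √(L² − r² sin²θ); with ω constant, a = ω²·d²x/dθ².
d²x/dθ² = −r cosθ − r²(cos2θ)/√u − r⁴ sin²2θ/(4u^{3/2}),  u = L² − r² sin²θ = 0.00273789 m².
Substituting r = 0.016 m, L = 0.0524 m, θ = 169.9°: d²x/dθ² = +0.011147 m.
a = ω²·d²x/dθ² = (173.7)²·(+0.011147) = +336.43 m/s²;  |a| = 336.43 m/s².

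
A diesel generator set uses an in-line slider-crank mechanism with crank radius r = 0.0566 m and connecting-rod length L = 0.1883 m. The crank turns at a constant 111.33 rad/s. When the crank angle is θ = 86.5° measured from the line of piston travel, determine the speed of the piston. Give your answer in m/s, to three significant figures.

6.41

ω = 111.3 rad/s
For an in-line slider-crank, x = r cosθ + √(L² − r² sin²θ), so v = −rω sinθ·[1 + r cosθ/√(L² − r² sin²θ)].
With r = 0.0566 m, L = 0.1883 m, θ = 86.5°: √(L² − r² sin²θ) = 0.17963 m.
v = −0.0566·111.3·0.99813·[1 + 0.0566·0.06105/0.17963] = -6.4105 m/s.
|v| = 6.4105 m/s.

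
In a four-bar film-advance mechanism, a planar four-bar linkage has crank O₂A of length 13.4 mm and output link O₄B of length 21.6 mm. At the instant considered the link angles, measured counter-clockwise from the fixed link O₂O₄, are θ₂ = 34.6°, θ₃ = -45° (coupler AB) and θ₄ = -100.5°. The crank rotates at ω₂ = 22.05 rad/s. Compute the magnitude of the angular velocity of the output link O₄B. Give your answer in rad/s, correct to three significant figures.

ω₂ = 22.05 rad/s
Differentiating the loop-closure r₂e^{iθ₂}+r₃e^{iθ₃}=r₁+r₄e^{iθ₄} gives r₂ω₂e^{iθ₂}+r₃ω₃e^{iθ₃}=r₄ω₄e^{iθ₄}.
Eliminating the other unknown: ω₄ = r₂ω₂ sin(θ₂−θ₃) / [r₄ sin(θ₄−θ₃)].
Numerator sine = +0.98357; denominator sine = -0.82413.
Result = 0.0134·22.05·(+0.98357) / (0.0216·(-0.82413)) = -16.326 rad/s; magnitude 16.326 rad/s.

16.3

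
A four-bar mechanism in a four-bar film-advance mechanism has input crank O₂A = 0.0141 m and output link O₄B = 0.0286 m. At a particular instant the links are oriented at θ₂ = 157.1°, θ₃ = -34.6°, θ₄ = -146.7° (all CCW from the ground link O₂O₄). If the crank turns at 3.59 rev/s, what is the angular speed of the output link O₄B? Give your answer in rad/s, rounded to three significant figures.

ω₂ = 22.56 rad/s (from 3.59 rev/s).
Differentiating the loop-closure r₂e^{iθ₂}+r₃e^{iθ₃}=r₁+r₄e^{iθ₄} gives r₂ω₂e^{iθ₂}+r₃ω₃e^{iθ₃}=r₄ω₄e^{iθ₄}.
Eliminating the other unknown: ω₄ = r₂ω₂ sin(θ₂−θ₃) / [r₄ sin(θ₄−θ₃)].
Numerator sine = -0.20279; denominator sine = -0.92653.
Result = 0.0141·22.56·(-0.20279) / (0.0286·(-0.92653)) = +2.4339 rad/s; magnitude 2.4339 rad/s.

2.43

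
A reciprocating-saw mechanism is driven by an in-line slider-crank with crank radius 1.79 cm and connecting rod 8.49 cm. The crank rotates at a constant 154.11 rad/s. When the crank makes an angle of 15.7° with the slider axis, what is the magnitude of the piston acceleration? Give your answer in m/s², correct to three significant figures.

486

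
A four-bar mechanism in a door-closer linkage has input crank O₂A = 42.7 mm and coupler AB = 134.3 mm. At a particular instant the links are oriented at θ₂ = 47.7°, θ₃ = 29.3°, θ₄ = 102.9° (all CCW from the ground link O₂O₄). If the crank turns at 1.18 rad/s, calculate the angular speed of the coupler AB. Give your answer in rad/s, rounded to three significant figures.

0.321

ω₂ = 1.18 rad/s
Differentiating the loop-closure r₂e^{iθ₂}+r₃e^{iθ₃}=r₁+r₄e^{iθ₄} gives r₂ω₂e^{iθ₂}+r₃ω₃e^{iθ₃}=r₄ω₄e^{iθ₄}.
Eliminating the other unknown: ω₃ = r₂ω₂ sin(θ₄−θ₂) / [r₃ sin(θ₃−θ₄)].
Numerator sine = +0.82115; denominator sine = -0.95931.
Result = 0.0427·1.18·(+0.82115) / (0.1343·(-0.95931)) = -0.32114 rad/s; magnitude 0.32114 rad/s.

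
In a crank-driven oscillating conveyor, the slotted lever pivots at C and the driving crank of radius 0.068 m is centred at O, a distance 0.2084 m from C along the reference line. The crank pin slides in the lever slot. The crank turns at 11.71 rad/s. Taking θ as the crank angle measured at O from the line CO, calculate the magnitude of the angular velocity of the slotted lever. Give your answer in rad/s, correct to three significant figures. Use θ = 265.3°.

ω = 11.71 rad/s
Crank pin A relative to C: A = (d + r cosθ, r sinθ); lever angle φ = atan2(r sinθ, d + r cosθ).
Differentiating tanφ: φ̇ = rω(d cosθ + r)/(d² + r² + 2dr cosθ).
d² + r² + 2dr cosθ = |CA|² = 0.0457322 m²;  d cosθ + r = +0.050924 m.
|ω_lever| = |0.068·11.71·+0.050924| / 0.0457322 = 0.88668 rad/s.

0.887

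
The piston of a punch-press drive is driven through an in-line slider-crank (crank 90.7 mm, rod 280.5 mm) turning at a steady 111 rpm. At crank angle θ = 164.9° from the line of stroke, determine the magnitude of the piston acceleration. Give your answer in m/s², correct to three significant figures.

8.37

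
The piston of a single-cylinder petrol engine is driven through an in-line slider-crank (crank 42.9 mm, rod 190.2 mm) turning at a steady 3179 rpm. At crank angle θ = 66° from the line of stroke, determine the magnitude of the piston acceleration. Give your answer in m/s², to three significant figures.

1210

ω = 2π·3179/60 = 332.9 rad/s
x(θ) = r cosθ + √(L² − r² sin²θ); with ω constant, a = ω²·d²x/dθ².
d²x/dθ² = −r cosθ − r²(cos2θ)/√u − r⁴ sin²2θ/(4u^{3/2}),  u = L² − r² sin²θ = 0.0346401 m².
Substituting r = 0.0429 m, L = 0.1902 m, θ = 66°: d²x/dθ² = -0.010905 m.
a = ω²·d²x/dθ² = (332.9)²·(-0.010905) = -1208.5 m/s²;  |a| = 1208.5 m/s².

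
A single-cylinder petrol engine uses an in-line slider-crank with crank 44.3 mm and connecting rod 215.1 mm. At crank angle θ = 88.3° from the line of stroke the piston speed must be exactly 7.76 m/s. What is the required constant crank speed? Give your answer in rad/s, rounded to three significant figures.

174

For an in-line slider-crank, |v_piston| = rω|sinθ|·[1 + r cosθ/√(L² − r² sin²θ)].
With r = 0.0443 m, L = 0.2151 m, θ = 88.3°: the bracketed kinematic factor |dx/dθ| = 0.044557 m.
ω = v/|dx/dθ| = 7.76/0.044557 = 174.16 rad/s.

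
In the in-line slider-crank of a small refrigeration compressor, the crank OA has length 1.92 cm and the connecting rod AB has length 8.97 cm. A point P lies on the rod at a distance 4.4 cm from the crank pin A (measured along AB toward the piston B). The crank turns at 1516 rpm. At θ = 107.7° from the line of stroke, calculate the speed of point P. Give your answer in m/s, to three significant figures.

2.85

ω = 158.8 rad/s.  Crank-pin speed |V_A| = rω = 3.0481 m/s, perpendicular to OA.
Rod angle: sinφ = −(r/L) sinθ ⇒ φ = -11.766°; ω_rod = −rω cosθ/√(L²−r²sin²θ) = +10.553 rad/s.
V_P = V_A + ω_rod × AP, with AP = 0.044 m along the rod.
Components: V_Px = −rω sinθ − a·ω_rod·sinφ = -2.8091 m/s;  V_Py = rω cosθ + a·ω_rod·cosφ = -0.47214 m/s.
|V_P| = √(V_Px² + V_Py²) = 2.8485 m/s.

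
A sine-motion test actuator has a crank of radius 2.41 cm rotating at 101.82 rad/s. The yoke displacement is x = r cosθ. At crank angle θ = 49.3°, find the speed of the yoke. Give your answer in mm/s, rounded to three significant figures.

ω = 101.8 rad/s
x = r cosθ ⇒ ẋ = −rω sinθ.
|v| = rω|sinθ| = 0.0241·101.8·|sin 49.3°| = 1.8604 m/s = 1860.4 mm/s.

1860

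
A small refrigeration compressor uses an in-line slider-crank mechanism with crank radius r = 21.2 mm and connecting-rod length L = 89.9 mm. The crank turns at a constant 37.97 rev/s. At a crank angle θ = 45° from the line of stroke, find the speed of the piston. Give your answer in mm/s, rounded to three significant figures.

4180

ω = 2π·38 = 238.6 rad/s
For an in-line slider-crank, x = r cosθ + √(L² − r² sin²θ), so v = −rω sinθ·[1 + r cosθ/√(L² − r² sin²θ)].
With r = 0.0212 m, L = 0.0899 m, θ = 45°: √(L² − r² sin²θ) = 0.088641 m.
v = −0.0212·238.6·0.70711·[1 + 0.0212·0.70711/0.088641] = -4.1812 m/s.
|v| = 4.1812 m/s = 4181.2 mm/s.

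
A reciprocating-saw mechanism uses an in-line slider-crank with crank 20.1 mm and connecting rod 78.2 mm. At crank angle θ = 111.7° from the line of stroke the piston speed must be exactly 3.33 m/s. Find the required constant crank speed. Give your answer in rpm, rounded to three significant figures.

1890

For an in-line slider-crank, |v_piston| = rω|sinθ|·[1 + r cosθ/√(L² − r² sin²θ)].
With r = 0.0201 m, L = 0.0782 m, θ = 111.7°: the bracketed kinematic factor |dx/dθ| = 0.016848 m.
ω = v/|dx/dθ| = 3.33/0.016848 = 197.65 rad/s.
N = 60ω/(2π) = 1887.4 rpm.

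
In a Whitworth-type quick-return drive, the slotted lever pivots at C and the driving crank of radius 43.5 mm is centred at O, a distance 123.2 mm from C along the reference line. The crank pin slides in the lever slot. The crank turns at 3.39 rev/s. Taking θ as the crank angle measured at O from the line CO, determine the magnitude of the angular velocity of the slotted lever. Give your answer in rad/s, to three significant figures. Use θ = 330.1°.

ω = 21.3 rad/s (from 3.39 rev/s).
Crank pin A relative to C: A = (d + r cosθ, r sinθ); lever angle φ = atan2(r sinθ, d + r cosθ).
Differentiating tanφ: φ̇ = rω(d cosθ + r)/(d² + r² + 2dr cosθ).
d² + r² + 2dr cosθ = |CA|² = 0.0263622 m²;  d cosθ + r = +0.1503 m.
|ω_lever| = |0.0435·21.3·+0.1503| / 0.0263622 = 5.2826 rad/s.

5.28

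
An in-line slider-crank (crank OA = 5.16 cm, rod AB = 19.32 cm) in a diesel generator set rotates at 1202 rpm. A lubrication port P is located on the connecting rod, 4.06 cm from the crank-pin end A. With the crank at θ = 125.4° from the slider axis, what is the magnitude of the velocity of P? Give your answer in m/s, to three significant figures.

5.92

ω = 125.9 rad/s.  Crank-pin speed |V_A| = rω = 6.4951 m/s, perpendicular to OA.
Rod angle: sinφ = −(r/L) sinθ ⇒ φ = -12.574°; ω_rod = −rω cosθ/√(L²−r²sin²θ) = +19.953 rad/s.
V_P = V_A + ω_rod × AP, with AP = 0.0406 m along the rod.
Components: V_Px = −rω sinθ − a·ω_rod·sinφ = -5.1179 m/s;  V_Py = rω cosθ + a·ω_rod·cosφ = -2.9718 m/s.
|V_P| = √(V_Px² + V_Py²) = 5.9182 m/s.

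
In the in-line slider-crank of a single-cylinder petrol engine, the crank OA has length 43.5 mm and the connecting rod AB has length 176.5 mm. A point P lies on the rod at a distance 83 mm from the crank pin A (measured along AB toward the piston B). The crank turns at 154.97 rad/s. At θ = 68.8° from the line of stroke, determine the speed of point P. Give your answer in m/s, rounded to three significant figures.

ω = 155 rad/s.  Crank-pin speed |V_A| = rω = 6.7412 m/s, perpendicular to OA.
Rod angle: sinφ = −(r/L) sinθ ⇒ φ = -13.284°; ω_rod = −rω cosθ/√(L²−r²sin²θ) = -14.192 rad/s.
V_P = V_A + ω_rod × AP, with AP = 0.083 m along the rod.
Components: V_Px = −rω sinθ − a·ω_rod·sinφ = -6.5556 m/s;  V_Py = rω cosθ + a·ω_rod·cosφ = +1.2914 m/s.
|V_P| = √(V_Px² + V_Py²) = 6.6816 m/s.

6.68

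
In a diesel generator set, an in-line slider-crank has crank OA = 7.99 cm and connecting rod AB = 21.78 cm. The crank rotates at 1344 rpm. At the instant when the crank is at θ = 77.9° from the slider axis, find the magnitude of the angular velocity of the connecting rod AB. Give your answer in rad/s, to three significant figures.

ω = 140.7 rad/s (converted from 1344 rpm).
The rod makes angle φ with the slider axis where L sinφ = r sinθ; differentiating, L cosφ·φ̇ = r ω cosθ.
L cosφ = √(L² − r² sin²θ) = 0.20331 m.
|ω_rod| = r ω |cosθ| / √(L² − r² sin²θ) = 0.0799·140.7·0.20962/0.20331 = 11.595 rad/s.

11.6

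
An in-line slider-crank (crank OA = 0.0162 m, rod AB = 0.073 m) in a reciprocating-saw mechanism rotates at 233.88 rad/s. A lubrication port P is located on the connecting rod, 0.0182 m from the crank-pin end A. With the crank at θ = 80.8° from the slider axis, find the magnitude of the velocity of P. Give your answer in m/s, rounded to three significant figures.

3.80

ω = 233.9 rad/s.  Crank-pin speed |V_A| = rω = 3.7889 m/s, perpendicular to OA.
Rod angle: sinφ = −(r/L) sinθ ⇒ φ = -12.654°; ω_rod = −rω cosθ/√(L²−r²sin²θ) = -8.5047 rad/s.
V_P = V_A + ω_rod × AP, with AP = 0.0182 m along the rod.
Components: V_Px = −rω sinθ − a·ω_rod·sinφ = -3.774 m/s;  V_Py = rω cosθ + a·ω_rod·cosφ = +0.45474 m/s.
|V_P| = √(V_Px² + V_Py²) = 3.8013 m/s.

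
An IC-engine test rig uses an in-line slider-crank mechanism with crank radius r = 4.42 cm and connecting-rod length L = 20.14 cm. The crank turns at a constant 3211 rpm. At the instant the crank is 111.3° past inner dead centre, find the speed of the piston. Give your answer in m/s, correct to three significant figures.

ω = 2π·3211/60 = 336.3 rad/s
For an in-line slider-crank, x = r cosθ + √(L² − r² sin²θ), so v = −rω sinθ·[1 + r cosθ/√(L² − r² sin²θ)].
With r = 0.0442 m, L = 0.2014 m, θ = 111.3°: √(L² − r² sin²θ) = 0.19714 m.
v = −0.0442·336.3·0.93169·[1 + 0.0442·-0.36325/0.19714] = -12.72 m/s.
|v| = 12.72 m/s.

12.7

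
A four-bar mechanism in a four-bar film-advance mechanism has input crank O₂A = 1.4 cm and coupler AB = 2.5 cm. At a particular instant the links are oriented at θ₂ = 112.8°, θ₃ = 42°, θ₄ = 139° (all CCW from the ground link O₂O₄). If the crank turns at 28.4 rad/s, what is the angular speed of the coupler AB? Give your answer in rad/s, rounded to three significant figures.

ω₂ = 28.4 rad/s
Differentiating the loop-closure r₂e^{iθ₂}+r₃e^{iθ₃}=r₁+r₄e^{iθ₄} gives r₂ω₂e^{iθ₂}+r₃ω₃e^{iθ₃}=r₄ω₄e^{iθ₄}.
Eliminating the other unknown: ω₃ = r₂ω₂ sin(θ₄−θ₂) / [r₃ sin(θ₃−θ₄)].
Numerator sine = +0.44151; denominator sine = -0.99255.
Result = 0.014·28.4·(+0.44151) / (0.025·(-0.99255)) = -7.0744 rad/s; magnitude 7.0744 rad/s.

7.07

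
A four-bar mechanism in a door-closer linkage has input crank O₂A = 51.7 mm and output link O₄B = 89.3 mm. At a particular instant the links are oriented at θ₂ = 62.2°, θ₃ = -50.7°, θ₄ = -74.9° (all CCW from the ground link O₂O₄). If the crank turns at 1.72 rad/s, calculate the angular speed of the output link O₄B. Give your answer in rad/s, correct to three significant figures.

2.24

ω₂ = 1.72 rad/s
Differentiating the loop-closure r₂e^{iθ₂}+r₃e^{iθ₃}=r₁+r₄e^{iθ₄} gives r₂ω₂e^{iθ₂}+r₃ω₃e^{iθ₃}=r₄ω₄e^{iθ₄}.
Eliminating the other unknown: ω₄ = r₂ω₂ sin(θ₂−θ₃) / [r₄ sin(θ₄−θ₃)].
Numerator sine = +0.92119; denominator sine = -0.40992.
Result = 0.0517·1.72·(+0.92119) / (0.0893·(-0.40992)) = -2.2378 rad/s; magnitude 2.2378 rad/s.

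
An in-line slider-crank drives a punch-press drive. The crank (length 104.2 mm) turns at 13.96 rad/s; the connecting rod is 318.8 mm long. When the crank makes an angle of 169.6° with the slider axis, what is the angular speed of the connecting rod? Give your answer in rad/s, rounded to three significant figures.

4.50

ω = 13.96 rad/s
The rod makes angle φ with the slider axis where L sinφ = r sinθ; differentiating, L cosφ·φ̇ = r ω cosθ.
L cosφ = √(L² − r² sin²θ) = 0.31824 m.
|ω_rod| = r ω |cosθ| / √(L² − r² sin²θ) = 0.1042·13.96·0.98357/0.31824 = 4.4957 rad/s.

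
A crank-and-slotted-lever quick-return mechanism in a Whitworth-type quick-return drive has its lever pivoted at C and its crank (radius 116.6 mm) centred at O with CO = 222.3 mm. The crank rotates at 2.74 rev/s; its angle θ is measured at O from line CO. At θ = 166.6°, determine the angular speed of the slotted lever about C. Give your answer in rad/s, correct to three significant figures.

15.9

ω = 17.22 rad/s (from 2.74 rev/s).
Crank pin A relative to C: A = (d + r cosθ, r sinθ); lever angle φ = atan2(r sinθ, d + r cosθ).
Differentiating tanφ: φ̇ = rω(d cosθ + r)/(d² + r² + 2dr cosθ).
d² + r² + 2dr cosθ = |CA|² = 0.0125838 m²;  d cosθ + r = -0.099648 m.
|ω_lever| = |0.1166·17.22·-0.099648| / 0.0125838 = 15.896 rad/s.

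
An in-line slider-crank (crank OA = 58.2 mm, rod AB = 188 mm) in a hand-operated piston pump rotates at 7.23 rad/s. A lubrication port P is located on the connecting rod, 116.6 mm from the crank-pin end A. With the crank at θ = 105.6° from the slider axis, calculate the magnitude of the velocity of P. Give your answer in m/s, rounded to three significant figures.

0.386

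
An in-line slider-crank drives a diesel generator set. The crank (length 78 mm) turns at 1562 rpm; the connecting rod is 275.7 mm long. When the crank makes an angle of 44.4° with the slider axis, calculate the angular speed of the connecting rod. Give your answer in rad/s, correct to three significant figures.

ω = 163.6 rad/s (converted from 1562 rpm).
The rod makes angle φ with the slider axis where L sinφ = r sinθ; differentiating, L cosφ·φ̇ = r ω cosθ.
L cosφ = √(L² − r² sin²θ) = 0.27024 m.
|ω_rod| = r ω |cosθ| / √(L² − r² sin²θ) = 0.078·163.6·0.71447/0.27024 = 33.731 rad/s.

33.7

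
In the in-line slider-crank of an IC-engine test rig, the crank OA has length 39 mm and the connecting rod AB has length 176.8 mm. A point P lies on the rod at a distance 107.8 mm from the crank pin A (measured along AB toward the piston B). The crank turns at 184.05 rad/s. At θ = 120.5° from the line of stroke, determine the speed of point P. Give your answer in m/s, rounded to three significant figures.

5.93

ω = 184.1 rad/s.  Crank-pin speed |V_A| = rω = 7.178 m/s, perpendicular to OA.
Rod angle: sinφ = −(r/L) sinθ ⇒ φ = -10.957°; ω_rod = −rω cosθ/√(L²−r²sin²θ) = +20.988 rad/s.
V_P = V_A + ω_rod × AP, with AP = 0.1078 m along the rod.
Components: V_Px = −rω sinθ − a·ω_rod·sinφ = -5.7547 m/s;  V_Py = rω cosθ + a·ω_rod·cosφ = -1.4218 m/s.
|V_P| = √(V_Px² + V_Py²) = 5.9277 m/s.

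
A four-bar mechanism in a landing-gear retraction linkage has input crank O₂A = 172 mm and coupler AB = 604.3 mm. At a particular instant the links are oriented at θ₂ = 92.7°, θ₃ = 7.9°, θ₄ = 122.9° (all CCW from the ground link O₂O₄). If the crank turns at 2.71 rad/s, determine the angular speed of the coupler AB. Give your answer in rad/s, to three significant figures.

0.428

ω₂ = 2.71 rad/s
Differentiating the loop-closure r₂e^{iθ₂}+r₃e^{iθ₃}=r₁+r₄e^{iθ₄} gives r₂ω₂e^{iθ₂}+r₃ω₃e^{iθ₃}=r₄ω₄e^{iθ₄}.
Eliminating the other unknown: ω₃ = r₂ω₂ sin(θ₄−θ₂) / [r₃ sin(θ₃−θ₄)].
Numerator sine = +0.50302; denominator sine = -0.90631.
Result = 0.172·2.71·(+0.50302) / (0.6043·(-0.90631)) = -0.42811 rad/s; magnitude 0.42811 rad/s.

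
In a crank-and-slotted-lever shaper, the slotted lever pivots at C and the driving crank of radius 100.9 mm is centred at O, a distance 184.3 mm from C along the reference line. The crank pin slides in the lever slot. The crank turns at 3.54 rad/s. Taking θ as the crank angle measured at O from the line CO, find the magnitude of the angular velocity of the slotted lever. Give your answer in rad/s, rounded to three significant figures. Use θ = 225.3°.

ω = 3.54 rad/s
Crank pin A relative to C: A = (d + r cosθ, r sinθ); lever angle φ = atan2(r sinθ, d + r cosθ).
Differentiating tanφ: φ̇ = rω(d cosθ + r)/(d² + r² + 2dr cosθ).
d² + r² + 2dr cosθ = |CA|² = 0.0179868 m²;  d cosθ + r = -0.028736 m.
|ω_lever| = |0.1009·3.54·-0.028736| / 0.0179868 = 0.57064 rad/s.

0.571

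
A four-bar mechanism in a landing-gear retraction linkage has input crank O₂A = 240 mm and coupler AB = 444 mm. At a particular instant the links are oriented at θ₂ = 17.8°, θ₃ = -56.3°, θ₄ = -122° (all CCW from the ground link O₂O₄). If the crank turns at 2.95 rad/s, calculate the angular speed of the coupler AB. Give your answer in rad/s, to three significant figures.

1.13

ω₂ = 2.95 rad/s
Differentiating the loop-closure r₂e^{iθ₂}+r₃e^{iθ₃}=r₁+r₄e^{iθ₄} gives r₂ω₂e^{iθ₂}+r₃ω₃e^{iθ₃}=r₄ω₄e^{iθ₄}.
Eliminating the other unknown: ω₃ = r₂ω₂ sin(θ₄−θ₂) / [r₃ sin(θ₃−θ₄)].
Numerator sine = -0.64546; denominator sine = +0.91140.
Result = 0.24·2.95·(-0.64546) / (0.444·(+0.91140)) = -1.1293 rad/s; magnitude 1.1293 rad/s.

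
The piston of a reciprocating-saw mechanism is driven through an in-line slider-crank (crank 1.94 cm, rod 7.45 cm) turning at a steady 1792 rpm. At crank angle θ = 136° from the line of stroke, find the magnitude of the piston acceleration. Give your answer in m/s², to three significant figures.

482

ω = 2π·1792/60 = 187.7 rad/s
x(θ) = r cosθ + √(L² − r² sin²θ); with ω constant, a = ω²·d²x/dθ².
d²x/dθ² = −r cosθ − r²(cos2θ)/√u − r⁴ sin²2θ/(4u^{3/2}),  u = L² − r² sin²θ = 0.00536864 m².
Substituting r = 0.0194 m, L = 0.0745 m, θ = 136°: d²x/dθ² = +0.013686 m.
a = ω²·d²x/dθ² = (187.7)²·(+0.013686) = +481.96 m/s²;  |a| = 481.96 m/s².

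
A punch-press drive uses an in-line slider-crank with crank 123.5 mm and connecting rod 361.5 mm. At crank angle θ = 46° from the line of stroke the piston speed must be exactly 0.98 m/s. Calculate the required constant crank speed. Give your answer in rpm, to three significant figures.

For an in-line slider-crank, |v_piston| = rω|sinθ|·[1 + r cosθ/√(L² − r² sin²θ)].
With r = 0.1235 m, L = 0.3615 m, θ = 46°: the bracketed kinematic factor |dx/dθ| = 0.11059 m.
ω = v/|dx/dθ| = 0.98/0.11059 = 8.8617 rad/s.
N = 60ω/(2π) = 84.623 rpm.

84.6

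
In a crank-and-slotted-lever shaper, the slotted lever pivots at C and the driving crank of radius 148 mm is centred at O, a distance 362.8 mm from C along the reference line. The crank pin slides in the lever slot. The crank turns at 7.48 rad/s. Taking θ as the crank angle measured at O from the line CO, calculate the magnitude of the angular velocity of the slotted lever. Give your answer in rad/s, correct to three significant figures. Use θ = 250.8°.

0.269

ω = 7.48 rad/s
Crank pin A relative to C: A = (d + r cosθ, r sinθ); lever angle φ = atan2(r sinθ, d + r cosθ).
Differentiating tanφ: φ̇ = rω(d cosθ + r)/(d² + r² + 2dr cosθ).
d² + r² + 2dr cosθ = |CA|² = 0.118211 m²;  d cosθ + r = +0.028687 m.
|ω_lever| = |0.148·7.48·+0.028687| / 0.118211 = 0.26865 rad/s.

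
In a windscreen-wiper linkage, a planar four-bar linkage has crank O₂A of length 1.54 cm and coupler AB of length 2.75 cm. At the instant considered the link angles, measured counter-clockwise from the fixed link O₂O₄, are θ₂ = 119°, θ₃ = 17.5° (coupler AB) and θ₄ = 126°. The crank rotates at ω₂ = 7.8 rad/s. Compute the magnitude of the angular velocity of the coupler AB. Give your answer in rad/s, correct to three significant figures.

0.561

ω₂ = 7.8 rad/s
Differentiating the loop-closure r₂e^{iθ₂}+r₃e^{iθ₃}=r₁+r₄e^{iθ₄} gives r₂ω₂e^{iθ₂}+r₃ω₃e^{iθ₃}=r₄ω₄e^{iθ₄}.
Eliminating the other unknown: ω₃ = r₂ω₂ sin(θ₄−θ₂) / [r₃ sin(θ₃−θ₄)].
Numerator sine = +0.12187; denominator sine = -0.94832.
Result = 0.0154·7.8·(+0.12187) / (0.0275·(-0.94832)) = -0.56133 rad/s; magnitude 0.56133 rad/s.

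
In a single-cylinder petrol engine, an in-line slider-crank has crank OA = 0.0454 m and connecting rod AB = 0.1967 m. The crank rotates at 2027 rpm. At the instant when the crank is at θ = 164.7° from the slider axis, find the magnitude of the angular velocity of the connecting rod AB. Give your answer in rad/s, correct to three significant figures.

47.3

ω = 212.3 rad/s (converted from 2027 rpm).
The rod makes angle φ with the slider axis where L sinφ = r sinθ; differentiating, L cosφ·φ̇ = r ω cosθ.
L cosφ = √(L² − r² sin²θ) = 0.19633 m.
|ω_rod| = r ω |cosθ| / √(L² − r² sin²θ) = 0.0454·212.3·0.96456/0.19633 = 47.344 rad/s.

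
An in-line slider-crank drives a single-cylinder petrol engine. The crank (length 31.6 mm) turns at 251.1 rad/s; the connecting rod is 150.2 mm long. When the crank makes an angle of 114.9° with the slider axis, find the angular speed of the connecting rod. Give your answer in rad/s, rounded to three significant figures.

22.7

ω = 251.1 rad/s
The rod makes angle φ with the slider axis where L sinφ = r sinθ; differentiating, L cosφ·φ̇ = r ω cosθ.
L cosφ = √(L² − r² sin²θ) = 0.14744 m.
|ω_rod| = r ω |cosθ| / √(L² − r² sin²θ) = 0.0316·251.1·0.42104/0.14744 = 22.659 rad/s.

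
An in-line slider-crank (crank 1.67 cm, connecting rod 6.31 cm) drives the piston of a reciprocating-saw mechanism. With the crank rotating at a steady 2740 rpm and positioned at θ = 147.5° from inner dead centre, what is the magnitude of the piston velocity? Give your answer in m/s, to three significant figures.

1.99

ω = 2π·2740/60 = 286.9 rad/s
For an in-line slider-crank, x = r cosθ + √(L² − r² sin²θ), so v = −rω sinθ·[1 + r cosθ/√(L² − r² sin²θ)].
With r = 0.0167 m, L = 0.0631 m, θ = 147.5°: √(L² − r² sin²θ) = 0.062459 m.
v = −0.0167·286.9·0.53730·[1 + 0.0167·-0.84339/0.062459] = -1.994 m/s.
|v| = 1.994 m/s.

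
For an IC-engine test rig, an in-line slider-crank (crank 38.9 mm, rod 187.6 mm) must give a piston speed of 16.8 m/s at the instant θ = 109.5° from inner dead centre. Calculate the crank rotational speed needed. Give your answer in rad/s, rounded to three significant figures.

493

For an in-line slider-crank, |v_piston| = rω|sinθ|·[1 + r cosθ/√(L² − r² sin²θ)].
With r = 0.0389 m, L = 0.1876 m, θ = 109.5°: the bracketed kinematic factor |dx/dθ| = 0.034081 m.
ω = v/|dx/dθ| = 16.8/0.034081 = 492.95 rad/s.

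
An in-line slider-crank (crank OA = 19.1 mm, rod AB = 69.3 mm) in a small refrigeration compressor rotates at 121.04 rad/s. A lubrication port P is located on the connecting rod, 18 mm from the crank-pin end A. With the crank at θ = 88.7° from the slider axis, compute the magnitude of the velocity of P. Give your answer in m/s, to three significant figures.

ω = 121 rad/s.  Crank-pin speed |V_A| = rω = 2.3119 m/s, perpendicular to OA.
Rod angle: sinφ = −(r/L) sinθ ⇒ φ = -15.994°; ω_rod = −rω cosθ/√(L²−r²sin²θ) = -0.78733 rad/s.
V_P = V_A + ω_rod × AP, with AP = 0.018 m along the rod.
Components: V_Px = −rω sinθ − a·ω_rod·sinφ = -2.3152 m/s;  V_Py = rω cosθ + a·ω_rod·cosφ = +0.038827 m/s.
|V_P| = √(V_Px² + V_Py²) = 2.3155 m/s.

2.32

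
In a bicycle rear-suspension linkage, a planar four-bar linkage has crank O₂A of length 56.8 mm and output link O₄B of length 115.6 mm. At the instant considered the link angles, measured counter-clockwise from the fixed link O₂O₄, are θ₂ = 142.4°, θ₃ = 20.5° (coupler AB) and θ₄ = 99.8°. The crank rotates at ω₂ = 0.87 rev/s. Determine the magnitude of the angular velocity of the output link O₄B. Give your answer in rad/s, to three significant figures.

2.32

ω₂ = 5.466 rad/s (from 0.87 rev/s).
Differentiating the loop-closure r₂e^{iθ₂}+r₃e^{iθ₃}=r₁+r₄e^{iθ₄} gives r₂ω₂e^{iθ₂}+r₃ω₃e^{iθ₃}=r₄ω₄e^{iθ₄}.
Eliminating the other unknown: ω₄ = r₂ω₂ sin(θ₂−θ₃) / [r₄ sin(θ₄−θ₃)].
Numerator sine = +0.84897; denominator sine = +0.98261.
Result = 0.0568·5.466·(+0.84897) / (0.1156·(+0.98261)) = +2.3206 rad/s; magnitude 2.3206 rad/s.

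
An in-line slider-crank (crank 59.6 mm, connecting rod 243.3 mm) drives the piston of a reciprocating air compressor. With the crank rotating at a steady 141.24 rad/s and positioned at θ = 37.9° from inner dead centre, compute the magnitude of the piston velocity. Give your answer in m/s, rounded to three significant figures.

6.18

ω = 141.2 rad/s
For an in-line slider-crank, x = r cosθ + √(L² − r² sin²θ), so v = −rω sinθ·[1 + r cosθ/√(L² − r² sin²θ)].
With r = 0.0596 m, L = 0.2433 m, θ = 37.9°: √(L² − r² sin²θ) = 0.24053 m.
v = −0.0596·141.2·0.61429·[1 + 0.0596·0.78908/0.24053] = -6.182 m/s.
|v| = 6.182 m/s.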